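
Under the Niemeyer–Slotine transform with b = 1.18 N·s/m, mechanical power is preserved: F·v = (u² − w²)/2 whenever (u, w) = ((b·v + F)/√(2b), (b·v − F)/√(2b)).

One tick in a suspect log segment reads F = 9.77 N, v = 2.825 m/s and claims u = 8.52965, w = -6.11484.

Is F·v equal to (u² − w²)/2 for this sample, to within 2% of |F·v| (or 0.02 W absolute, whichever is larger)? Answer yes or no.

F·v = 9.77×2.825 = 27.6002 W.
(u² − w²)/2 = (72.7549 − 37.3913)/2 = 17.6818 W.
|Δ| = 9.9184;  2% of max(1, |F·v|) = 0.5520.

no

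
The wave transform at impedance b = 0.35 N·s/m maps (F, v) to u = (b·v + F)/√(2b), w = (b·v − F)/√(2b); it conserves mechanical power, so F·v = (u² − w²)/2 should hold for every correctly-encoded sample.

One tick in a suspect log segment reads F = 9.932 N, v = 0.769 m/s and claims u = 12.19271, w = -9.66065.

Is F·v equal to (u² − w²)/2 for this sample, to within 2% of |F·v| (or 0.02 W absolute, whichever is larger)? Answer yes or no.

F·v = 9.932×0.769 = 7.63771 W.
(u² − w²)/2 = (148.66218 − 93.32816)/2 = 27.66701 W.
|Δ| = 20.02930;  2% of max(1, |F·v|) = 0.15275.

no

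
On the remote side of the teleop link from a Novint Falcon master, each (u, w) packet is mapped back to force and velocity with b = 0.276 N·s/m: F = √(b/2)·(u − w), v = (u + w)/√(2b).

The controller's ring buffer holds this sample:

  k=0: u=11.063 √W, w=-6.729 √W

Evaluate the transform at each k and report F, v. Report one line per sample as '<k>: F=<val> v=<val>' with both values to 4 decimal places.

0: F=6.6094 v=5.8334

k=0: u−w=17.7920, u+w=4.3340; √(b/2)=0.3715, √(2b)=0.7430; F=0.3715×17.792=6.6094, v=4.3340/0.7430=5.8334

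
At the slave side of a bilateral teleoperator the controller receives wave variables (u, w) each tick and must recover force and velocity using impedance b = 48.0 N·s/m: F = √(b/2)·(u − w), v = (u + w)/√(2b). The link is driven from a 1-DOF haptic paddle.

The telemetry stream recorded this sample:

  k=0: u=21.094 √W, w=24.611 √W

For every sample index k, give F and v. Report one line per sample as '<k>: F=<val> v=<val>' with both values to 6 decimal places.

k=0: u−w=-3.517000, u+w=45.705000; √(b/2)=4.898979, √(2b)=9.797959; F=4.898979×(-3.517)=-17.229711, v=45.705000/9.797959=4.664747

0: F=-17.229711 v=4.664747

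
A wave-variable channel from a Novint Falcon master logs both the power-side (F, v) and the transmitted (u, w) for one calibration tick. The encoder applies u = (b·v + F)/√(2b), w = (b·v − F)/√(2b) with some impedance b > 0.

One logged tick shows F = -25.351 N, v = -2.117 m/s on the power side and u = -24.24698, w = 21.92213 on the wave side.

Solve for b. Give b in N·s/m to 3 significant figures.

u + w = -2.3249;  u + w = √(2b)·v, so √(2b) = -2.3249/(-2.117) = 1.0982.
b = (√(2b))²/2 = 1.2060/2 = 0.6030.
(Check via u − w = 2F/√(2b): u − w = -46.1691, 2F/√(2b) = -46.1691.)

b = 0.603 N·s/m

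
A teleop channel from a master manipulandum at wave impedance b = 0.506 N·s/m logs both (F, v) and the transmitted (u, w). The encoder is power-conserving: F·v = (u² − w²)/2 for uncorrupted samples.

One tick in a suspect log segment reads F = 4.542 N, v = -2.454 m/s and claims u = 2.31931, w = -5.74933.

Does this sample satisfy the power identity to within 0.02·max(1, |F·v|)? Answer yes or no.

F·v = 4.542×(-2.454) = -11.1461 W.
(u² − w²)/2 = (5.3792 − 33.0548)/2 = -13.8378 W.
|Δ| = 2.6917;  2% of max(1, |F·v|) = 0.2229.

no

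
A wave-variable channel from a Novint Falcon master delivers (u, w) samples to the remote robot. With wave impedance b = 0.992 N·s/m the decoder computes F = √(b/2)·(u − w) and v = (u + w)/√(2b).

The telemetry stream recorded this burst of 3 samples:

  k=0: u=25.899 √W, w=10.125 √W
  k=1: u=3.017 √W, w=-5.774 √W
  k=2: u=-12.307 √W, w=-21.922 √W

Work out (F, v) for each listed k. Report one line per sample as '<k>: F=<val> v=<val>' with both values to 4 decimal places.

k=0: u−w=15.7740, u+w=36.0240; √(b/2)=0.7043, √(2b)=1.4085; F=0.7043×15.774=11.1092, v=36.0240/1.4085=25.5753
k=1: u−w=8.7910, u+w=-2.7570; √(b/2)=0.7043, √(2b)=1.4085; F=0.7043×8.791=6.1913, v=-2.7570/1.4085=-1.9573
k=2: u−w=9.6150, u+w=-34.2290; √(b/2)=0.7043, √(2b)=1.4085; F=0.7043×9.615=6.7716, v=-34.2290/1.4085=-24.3010

0: F=11.1092 v=25.5753
1: F=6.1913 v=-1.9573
2: F=6.7716 v=-24.3010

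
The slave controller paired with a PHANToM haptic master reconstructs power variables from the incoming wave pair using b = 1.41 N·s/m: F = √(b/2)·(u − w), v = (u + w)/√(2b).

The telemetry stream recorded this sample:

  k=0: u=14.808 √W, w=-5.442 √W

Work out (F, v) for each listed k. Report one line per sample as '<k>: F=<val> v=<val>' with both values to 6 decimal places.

0: F=17.002766 v=5.577372

k=0: u−w=20.250000, u+w=9.366000; √(b/2)=0.839643, √(2b)=1.679286; F=0.839643×20.25=17.002766, v=9.366000/1.679286=5.577372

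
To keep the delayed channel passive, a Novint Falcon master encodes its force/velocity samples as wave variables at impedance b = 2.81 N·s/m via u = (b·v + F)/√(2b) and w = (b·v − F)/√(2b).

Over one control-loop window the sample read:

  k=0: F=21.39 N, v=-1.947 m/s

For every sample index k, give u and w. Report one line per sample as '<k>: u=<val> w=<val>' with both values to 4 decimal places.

0: u=6.7150 w=-11.3307

k=0: b·v=2.81×(-1.947)=-5.4711; √(2b)=2.3707; u=(-5.4711+21.39)/2.3707=6.7150, w=(-5.4711−21.39)/2.3707=-11.3307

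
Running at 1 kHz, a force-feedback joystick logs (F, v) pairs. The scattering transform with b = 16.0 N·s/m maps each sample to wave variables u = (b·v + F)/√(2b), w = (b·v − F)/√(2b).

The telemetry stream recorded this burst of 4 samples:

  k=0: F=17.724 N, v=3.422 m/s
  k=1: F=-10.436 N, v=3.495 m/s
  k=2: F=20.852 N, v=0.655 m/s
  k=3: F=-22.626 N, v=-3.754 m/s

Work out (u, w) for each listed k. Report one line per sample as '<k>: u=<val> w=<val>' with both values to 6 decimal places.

k=0: b·v=16.0×3.422=54.752000; √(2b)=5.656854; u=(54.752000+17.724)/5.656854=12.812068, w=(54.752000−17.724)/5.656854=6.545687
k=1: b·v=16.0×3.495=55.920000; √(2b)=5.656854; u=(55.920000+(-10.436))/5.656854=8.040511, w=(55.920000−(-10.436))/5.656854=11.730194
k=2: b·v=16.0×0.655=10.480000; √(2b)=5.656854; u=(10.480000+20.852)/5.656854=5.538767, w=(10.480000−20.852)/5.656854=-1.833528
k=3: b·v=16.0×(-3.754)=-60.064000; √(2b)=5.656854; u=(-60.064000+(-22.626))/5.656854=-14.617665, w=(-60.064000−(-22.626))/5.656854=-6.618166

0: u=12.812068 w=6.545687
1: u=8.040511 w=11.730194
2: u=5.538767 w=-1.833528
3: u=-14.617665 w=-6.618166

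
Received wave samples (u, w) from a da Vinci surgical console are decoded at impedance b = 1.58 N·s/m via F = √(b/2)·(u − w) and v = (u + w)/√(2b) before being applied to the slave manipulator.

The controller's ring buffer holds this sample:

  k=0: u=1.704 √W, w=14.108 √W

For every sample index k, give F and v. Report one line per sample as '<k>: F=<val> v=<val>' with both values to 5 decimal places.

0: F=-11.02492 v=8.89494

k=0: u−w=-12.40400, u+w=15.81200; √(b/2)=0.88882, √(2b)=1.77764; F=0.88882×(-12.404)=-11.02492, v=15.81200/1.77764=8.89494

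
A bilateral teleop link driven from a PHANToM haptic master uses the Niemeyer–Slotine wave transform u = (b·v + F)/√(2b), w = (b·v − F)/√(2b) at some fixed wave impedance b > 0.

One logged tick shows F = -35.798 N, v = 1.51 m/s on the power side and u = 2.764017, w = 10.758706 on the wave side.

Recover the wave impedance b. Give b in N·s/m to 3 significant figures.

u + w = 13.522723;  u + w = √(2b)·v, so √(2b) = 13.522723/1.51 = 8.955446.
b = (√(2b))²/2 = 80.200008/2 = 40.100004.
(Check via u − w = 2F/√(2b): u − w = -7.994689, 2F/√(2b) = -7.994689.)

b = 40.1 N·s/m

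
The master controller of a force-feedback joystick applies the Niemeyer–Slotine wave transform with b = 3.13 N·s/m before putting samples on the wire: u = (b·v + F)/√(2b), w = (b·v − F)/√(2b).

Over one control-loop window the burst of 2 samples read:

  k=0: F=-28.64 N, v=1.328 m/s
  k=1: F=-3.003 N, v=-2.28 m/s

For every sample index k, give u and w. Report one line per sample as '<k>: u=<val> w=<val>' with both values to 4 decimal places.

k=0: b·v=3.13×1.328=4.1566; √(2b)=2.5020; u=(4.1566+(-28.64))/2.5020=-9.7855, w=(4.1566−(-28.64))/2.5020=13.1082
k=1: b·v=3.13×(-2.28)=-7.1364; √(2b)=2.5020; u=(-7.1364+(-3.003))/2.5020=-4.0525, w=(-7.1364−(-3.003))/2.5020=-1.6520

0: u=-9.7855 w=13.1082
1: u=-4.0525 w=-1.6520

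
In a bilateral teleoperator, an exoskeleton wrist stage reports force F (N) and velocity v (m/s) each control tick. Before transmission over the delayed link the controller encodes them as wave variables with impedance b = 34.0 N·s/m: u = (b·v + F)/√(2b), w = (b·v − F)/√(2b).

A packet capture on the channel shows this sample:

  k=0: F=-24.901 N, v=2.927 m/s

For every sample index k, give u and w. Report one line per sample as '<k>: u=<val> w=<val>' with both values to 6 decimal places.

0: u=9.048640 w=15.088020

k=0: b·v=34.0×2.927=99.518000; √(2b)=8.246211; u=(99.518000+(-24.901))/8.246211=9.048640, w=(99.518000−(-24.901))/8.246211=15.088020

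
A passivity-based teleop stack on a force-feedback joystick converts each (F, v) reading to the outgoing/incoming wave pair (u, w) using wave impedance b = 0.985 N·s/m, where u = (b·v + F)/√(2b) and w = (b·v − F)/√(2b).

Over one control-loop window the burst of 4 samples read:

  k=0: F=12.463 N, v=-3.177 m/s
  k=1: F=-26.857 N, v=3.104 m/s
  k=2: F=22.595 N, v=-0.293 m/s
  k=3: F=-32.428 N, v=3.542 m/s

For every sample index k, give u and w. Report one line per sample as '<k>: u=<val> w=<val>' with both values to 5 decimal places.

0: u=6.64995 w=-11.10909
1: u=-16.95648 w=21.31316
2: u=15.89265 w=-16.30389
3: u=-20.61828 w=25.58971

k=0: b·v=0.985×(-3.177)=-3.12934; √(2b)=1.40357; u=(-3.12934+12.463)/1.40357=6.64995, w=(-3.12934−12.463)/1.40357=-11.10909
k=1: b·v=0.985×3.104=3.05744; √(2b)=1.40357; u=(3.05744+(-26.857))/1.40357=-16.95648, w=(3.05744−(-26.857))/1.40357=21.31316
k=2: b·v=0.985×(-0.293)=-0.28861; √(2b)=1.40357; u=(-0.28861+22.595)/1.40357=15.89265, w=(-0.28861−22.595)/1.40357=-16.30389
k=3: b·v=0.985×3.542=3.48887; √(2b)=1.40357; u=(3.48887+(-32.428))/1.40357=-20.61828, w=(3.48887−(-32.428))/1.40357=25.58971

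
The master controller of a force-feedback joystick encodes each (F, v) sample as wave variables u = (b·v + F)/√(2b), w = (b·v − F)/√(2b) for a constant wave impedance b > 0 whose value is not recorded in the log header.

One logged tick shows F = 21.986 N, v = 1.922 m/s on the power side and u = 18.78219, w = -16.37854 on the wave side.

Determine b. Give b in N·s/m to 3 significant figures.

b = 0.782 N·s/m

u + w = 2.40365;  u + w = √(2b)·v, so √(2b) = 2.40365/1.922 = 1.25060.
b = (√(2b))²/2 = 1.56400/2 = 0.78200.
(Check via u − w = 2F/√(2b): u − w = 35.16073, 2F/√(2b) = 35.16077.)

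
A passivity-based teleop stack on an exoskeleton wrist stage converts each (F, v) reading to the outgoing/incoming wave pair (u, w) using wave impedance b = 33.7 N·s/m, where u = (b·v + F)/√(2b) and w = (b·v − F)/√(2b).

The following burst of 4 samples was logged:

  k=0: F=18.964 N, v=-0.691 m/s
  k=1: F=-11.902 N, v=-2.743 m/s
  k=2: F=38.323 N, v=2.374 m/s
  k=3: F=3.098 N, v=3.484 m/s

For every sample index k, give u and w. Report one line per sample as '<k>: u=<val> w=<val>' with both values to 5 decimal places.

k=0: b·v=33.7×(-0.691)=-23.28670; √(2b)=8.20975; u=(-23.28670+18.964)/8.20975=-0.52653, w=(-23.28670−18.964)/8.20975=-5.14641
k=1: b·v=33.7×(-2.743)=-92.43910; √(2b)=8.20975; u=(-92.43910+(-11.902))/8.20975=-12.70941, w=(-92.43910−(-11.902))/8.20975=-9.80993
k=2: b·v=33.7×2.374=80.00380; √(2b)=8.20975; u=(80.00380+38.323)/8.20975=14.41296, w=(80.00380−38.323)/8.20975=5.07699
k=3: b·v=33.7×3.484=117.41080; √(2b)=8.20975; u=(117.41080+3.098)/8.20975=14.67874, w=(117.41080−3.098)/8.20975=13.92403

0: u=-0.52653 w=-5.14641
1: u=-12.70941 w=-9.80993
2: u=14.41296 w=5.07699
3: u=14.67874 w=13.92403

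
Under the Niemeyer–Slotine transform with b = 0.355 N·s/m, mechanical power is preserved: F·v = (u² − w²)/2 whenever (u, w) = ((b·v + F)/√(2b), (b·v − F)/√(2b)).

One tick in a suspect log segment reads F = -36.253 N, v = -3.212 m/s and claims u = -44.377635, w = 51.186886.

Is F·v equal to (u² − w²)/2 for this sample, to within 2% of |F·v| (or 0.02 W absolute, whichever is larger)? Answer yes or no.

F·v = (-36.253)×(-3.212) = 116.444636 W.
(u² − w²)/2 = (1969.374488 − 2620.097298)/2 = -325.361405 W.
|Δ| = 441.806041;  2% of max(1, |F·v|) = 2.328893.

no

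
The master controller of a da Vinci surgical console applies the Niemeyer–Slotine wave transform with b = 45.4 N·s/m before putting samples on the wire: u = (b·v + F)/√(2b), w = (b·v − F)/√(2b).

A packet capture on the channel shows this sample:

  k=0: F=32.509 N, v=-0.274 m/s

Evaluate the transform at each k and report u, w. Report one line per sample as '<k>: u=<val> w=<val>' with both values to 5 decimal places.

k=0: b·v=45.4×(-0.274)=-12.43960; √(2b)=9.52890; u=(-12.43960+32.509)/9.52890=2.10616, w=(-12.43960−32.509)/9.52890=-4.71708

0: u=2.10616 w=-4.71708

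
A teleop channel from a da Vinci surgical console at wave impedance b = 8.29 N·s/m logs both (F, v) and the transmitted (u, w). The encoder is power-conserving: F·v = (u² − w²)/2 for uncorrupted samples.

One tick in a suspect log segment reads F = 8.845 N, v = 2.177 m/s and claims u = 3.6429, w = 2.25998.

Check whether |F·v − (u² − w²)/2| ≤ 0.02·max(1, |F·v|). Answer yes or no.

no

F·v = 8.845×2.177 = 19.25557 W.
(u² − w²)/2 = (13.27072 − 5.10751)/2 = 4.08161 W.
|Δ| = 15.17396;  2% of max(1, |F·v|) = 0.38511.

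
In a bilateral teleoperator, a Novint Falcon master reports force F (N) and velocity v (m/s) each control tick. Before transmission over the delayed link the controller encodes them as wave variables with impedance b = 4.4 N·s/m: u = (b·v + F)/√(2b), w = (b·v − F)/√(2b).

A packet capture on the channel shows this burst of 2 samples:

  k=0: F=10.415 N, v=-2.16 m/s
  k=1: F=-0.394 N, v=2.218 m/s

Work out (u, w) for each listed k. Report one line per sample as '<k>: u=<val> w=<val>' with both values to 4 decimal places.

0: u=0.3071 w=-6.7147
1: u=3.1570 w=3.4226

k=0: b·v=4.4×(-2.16)=-9.5040; √(2b)=2.9665; u=(-9.5040+10.415)/2.9665=0.3071, w=(-9.5040−10.415)/2.9665=-6.7147
k=1: b·v=4.4×2.218=9.7592; √(2b)=2.9665; u=(9.7592+(-0.394))/2.9665=3.1570, w=(9.7592−(-0.394))/2.9665=3.4226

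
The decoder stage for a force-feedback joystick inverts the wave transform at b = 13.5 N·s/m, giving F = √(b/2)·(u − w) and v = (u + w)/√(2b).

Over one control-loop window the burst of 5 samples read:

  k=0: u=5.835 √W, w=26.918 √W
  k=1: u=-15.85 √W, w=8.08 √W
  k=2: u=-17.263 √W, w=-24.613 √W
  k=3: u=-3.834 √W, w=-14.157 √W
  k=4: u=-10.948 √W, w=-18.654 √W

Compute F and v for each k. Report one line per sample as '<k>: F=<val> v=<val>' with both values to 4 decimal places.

k=0: u−w=-21.0830, u+w=32.7530; √(b/2)=2.5981, √(2b)=5.1962; F=2.5981×(-21.083)=-54.7752, v=32.7530/5.1962=6.3033
k=1: u−w=-23.9300, u+w=-7.7700; √(b/2)=2.5981, √(2b)=5.1962; F=2.5981×(-23.93)=-62.1720, v=-7.7700/5.1962=-1.4953
k=2: u−w=7.3500, u+w=-41.8760; √(b/2)=2.5981, √(2b)=5.1962; F=2.5981×7.35=19.0959, v=-41.8760/5.1962=-8.0590
k=3: u−w=10.3230, u+w=-17.9910; √(b/2)=2.5981, √(2b)=5.1962; F=2.5981×10.323=26.8199, v=-17.9910/5.1962=-3.4624
k=4: u−w=7.7060, u+w=-29.6020; √(b/2)=2.5981, √(2b)=5.1962; F=2.5981×7.706=20.0208, v=-29.6020/5.1962=-5.6969

0: F=-54.7752 v=6.3033
1: F=-62.1720 v=-1.4953
2: F=19.0959 v=-8.0590
3: F=26.8199 v=-3.4624
4: F=20.0208 v=-5.6969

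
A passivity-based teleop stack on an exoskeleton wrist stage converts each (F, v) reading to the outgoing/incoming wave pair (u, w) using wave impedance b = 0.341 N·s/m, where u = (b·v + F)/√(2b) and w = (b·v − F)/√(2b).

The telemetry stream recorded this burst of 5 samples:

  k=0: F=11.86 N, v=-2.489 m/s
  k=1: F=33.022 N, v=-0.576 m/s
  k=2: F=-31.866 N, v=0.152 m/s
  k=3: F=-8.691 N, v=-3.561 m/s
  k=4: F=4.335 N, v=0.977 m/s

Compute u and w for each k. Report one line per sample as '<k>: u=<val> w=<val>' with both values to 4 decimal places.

0: u=13.3335 w=-15.3890
1: u=39.7485 w=-40.2241
2: u=-38.5237 w=38.6493
3: u=-11.9943 w=9.0535
4: u=5.6527 w=-4.8458

k=0: b·v=0.341×(-2.489)=-0.8487; √(2b)=0.8258; u=(-0.8487+11.86)/0.8258=13.3335, w=(-0.8487−11.86)/0.8258=-15.3890
k=1: b·v=0.341×(-0.576)=-0.1964; √(2b)=0.8258; u=(-0.1964+33.022)/0.8258=39.7485, w=(-0.1964−33.022)/0.8258=-40.2241
k=2: b·v=0.341×0.152=0.0518; √(2b)=0.8258; u=(0.0518+(-31.866))/0.8258=-38.5237, w=(0.0518−(-31.866))/0.8258=38.6493
k=3: b·v=0.341×(-3.561)=-1.2143; √(2b)=0.8258; u=(-1.2143+(-8.691))/0.8258=-11.9943, w=(-1.2143−(-8.691))/0.8258=9.0535
k=4: b·v=0.341×0.977=0.3332; √(2b)=0.8258; u=(0.3332+4.335)/0.8258=5.6527, w=(0.3332−4.335)/0.8258=-4.8458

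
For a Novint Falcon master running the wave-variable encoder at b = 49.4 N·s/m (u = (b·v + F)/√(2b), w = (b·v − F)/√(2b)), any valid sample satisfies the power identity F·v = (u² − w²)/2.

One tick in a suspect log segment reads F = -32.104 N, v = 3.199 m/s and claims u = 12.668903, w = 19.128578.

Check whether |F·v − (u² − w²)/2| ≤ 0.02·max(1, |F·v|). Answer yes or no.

F·v = (-32.104)×3.199 = -102.700696 W.
(u² − w²)/2 = (160.501103 − 365.902496)/2 = -102.700697 W.
|Δ| = 0.000001;  2% of max(1, |F·v|) = 2.054014.

yes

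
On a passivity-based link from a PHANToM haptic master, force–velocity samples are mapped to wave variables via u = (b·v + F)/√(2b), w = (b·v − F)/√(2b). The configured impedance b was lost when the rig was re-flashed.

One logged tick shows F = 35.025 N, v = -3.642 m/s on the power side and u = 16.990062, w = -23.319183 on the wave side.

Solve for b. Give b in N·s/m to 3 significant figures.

u + w = -6.329121;  u + w = √(2b)·v, so √(2b) = -6.329121/(-3.642) = 1.737815.
b = (√(2b))²/2 = 3.020000/2 = 1.510000.
(Check via u − w = 2F/√(2b): u − w = 40.309245, 2F/√(2b) = 40.309247.)

b = 1.51 N·s/m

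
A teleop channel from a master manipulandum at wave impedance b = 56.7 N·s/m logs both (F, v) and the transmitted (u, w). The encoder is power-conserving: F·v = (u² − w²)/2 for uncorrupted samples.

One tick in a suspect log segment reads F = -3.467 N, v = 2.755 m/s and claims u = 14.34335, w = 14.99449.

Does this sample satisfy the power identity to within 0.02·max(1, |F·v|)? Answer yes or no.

F·v = (-3.467)×2.755 = -9.5516 W.
(u² − w²)/2 = (205.7317 − 224.8347)/2 = -9.5515 W.
|Δ| = 0.0001;  2% of max(1, |F·v|) = 0.1910.

yes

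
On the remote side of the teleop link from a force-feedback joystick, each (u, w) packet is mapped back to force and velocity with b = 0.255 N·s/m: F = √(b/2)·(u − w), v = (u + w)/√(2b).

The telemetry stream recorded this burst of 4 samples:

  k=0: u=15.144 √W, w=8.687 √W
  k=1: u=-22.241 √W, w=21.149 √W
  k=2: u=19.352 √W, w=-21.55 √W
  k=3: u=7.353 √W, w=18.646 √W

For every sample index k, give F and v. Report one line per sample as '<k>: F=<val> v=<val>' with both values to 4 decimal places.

0: F=2.3056 v=33.3701
1: F=-15.4933 v=-1.5291
2: F=14.6049 v=-3.0778
3: F=-4.0324 v=36.4059

k=0: u−w=6.4570, u+w=23.8310; √(b/2)=0.3571, √(2b)=0.7141; F=0.3571×6.457=2.3056, v=23.8310/0.7141=33.3701
k=1: u−w=-43.3900, u+w=-1.0920; √(b/2)=0.3571, √(2b)=0.7141; F=0.3571×(-43.39)=-15.4933, v=-1.0920/0.7141=-1.5291
k=2: u−w=40.9020, u+w=-2.1980; √(b/2)=0.3571, √(2b)=0.7141; F=0.3571×40.902=14.6049, v=-2.1980/0.7141=-3.0778
k=3: u−w=-11.2930, u+w=25.9990; √(b/2)=0.3571, √(2b)=0.7141; F=0.3571×(-11.293)=-4.0324, v=25.9990/0.7141=36.4059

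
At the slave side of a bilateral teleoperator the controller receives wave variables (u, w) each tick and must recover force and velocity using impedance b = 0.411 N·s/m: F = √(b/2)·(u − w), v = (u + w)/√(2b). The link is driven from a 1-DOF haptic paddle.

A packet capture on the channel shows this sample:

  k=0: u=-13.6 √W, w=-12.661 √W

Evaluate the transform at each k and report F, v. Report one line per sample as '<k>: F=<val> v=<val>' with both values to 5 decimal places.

0: F=-0.42567 v=-28.96512

k=0: u−w=-0.93900, u+w=-26.26100; √(b/2)=0.45332, √(2b)=0.90664; F=0.45332×(-0.939)=-0.42567, v=-26.26100/0.90664=-28.96512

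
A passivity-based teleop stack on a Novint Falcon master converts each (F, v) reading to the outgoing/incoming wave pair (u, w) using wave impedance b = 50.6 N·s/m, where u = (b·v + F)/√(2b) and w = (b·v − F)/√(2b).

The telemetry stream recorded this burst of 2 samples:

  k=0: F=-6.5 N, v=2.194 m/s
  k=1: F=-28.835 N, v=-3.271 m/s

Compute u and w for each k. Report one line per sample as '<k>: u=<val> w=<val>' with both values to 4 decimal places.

0: u=10.3895 w=11.6818
1: u=-19.3192 w=-13.5865

k=0: b·v=50.6×2.194=111.0164; √(2b)=10.0598; u=(111.0164+(-6.5))/10.0598=10.3895, w=(111.0164−(-6.5))/10.0598=11.6818
k=1: b·v=50.6×(-3.271)=-165.5126; √(2b)=10.0598; u=(-165.5126+(-28.835))/10.0598=-19.3192, w=(-165.5126−(-28.835))/10.0598=-13.5865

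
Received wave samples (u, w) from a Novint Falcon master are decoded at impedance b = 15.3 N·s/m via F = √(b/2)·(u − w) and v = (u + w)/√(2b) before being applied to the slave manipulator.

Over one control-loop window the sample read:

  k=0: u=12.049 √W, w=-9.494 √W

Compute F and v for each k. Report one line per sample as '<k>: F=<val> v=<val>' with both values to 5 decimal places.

0: F=59.58499 v=0.46188

k=0: u−w=21.54300, u+w=2.55500; √(b/2)=2.76586, √(2b)=5.53173; F=2.76586×21.543=59.58499, v=2.55500/5.53173=0.46188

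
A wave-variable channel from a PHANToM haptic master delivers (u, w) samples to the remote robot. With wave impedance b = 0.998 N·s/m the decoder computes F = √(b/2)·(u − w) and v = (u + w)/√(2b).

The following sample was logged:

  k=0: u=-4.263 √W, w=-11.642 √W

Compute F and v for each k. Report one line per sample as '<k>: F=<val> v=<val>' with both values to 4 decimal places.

0: F=5.2125 v=-11.2578

k=0: u−w=7.3790, u+w=-15.9050; √(b/2)=0.7064, √(2b)=1.4128; F=0.7064×7.379=5.2125, v=-15.9050/1.4128=-11.2578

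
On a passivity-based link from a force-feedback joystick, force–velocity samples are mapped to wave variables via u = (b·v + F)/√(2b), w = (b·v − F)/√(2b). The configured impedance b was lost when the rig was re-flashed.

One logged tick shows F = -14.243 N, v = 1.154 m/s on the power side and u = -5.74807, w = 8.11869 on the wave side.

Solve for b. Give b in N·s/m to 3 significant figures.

b = 2.11 N·s/m

u + w = 2.37062;  u + w = √(2b)·v, so √(2b) = 2.37062/1.154 = 2.05426.
b = (√(2b))²/2 = 4.22000/2 = 2.11000.
(Check via u − w = 2F/√(2b): u − w = -13.86676, 2F/√(2b) = -13.86677.)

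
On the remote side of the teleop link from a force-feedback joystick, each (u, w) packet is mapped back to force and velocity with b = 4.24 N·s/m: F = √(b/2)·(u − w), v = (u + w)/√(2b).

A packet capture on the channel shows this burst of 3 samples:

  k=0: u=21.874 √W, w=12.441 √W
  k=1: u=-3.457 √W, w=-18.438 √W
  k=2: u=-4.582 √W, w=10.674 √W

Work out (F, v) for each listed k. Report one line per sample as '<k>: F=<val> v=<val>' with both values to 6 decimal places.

k=0: u−w=9.433000, u+w=34.315000; √(b/2)=1.456022, √(2b)=2.912044; F=1.456022×9.433=13.734655, v=34.315000/2.912044=11.783819
k=1: u−w=14.981000, u+w=-21.895000; √(b/2)=1.456022, √(2b)=2.912044; F=1.456022×14.981=21.812665, v=-21.895000/2.912044=-7.518774
k=2: u−w=-15.256000, u+w=6.092000; √(b/2)=1.456022, √(2b)=2.912044; F=1.456022×(-15.256)=-22.213071, v=6.092000/2.912044=2.092001

0: F=13.734655 v=11.783819
1: F=21.812665 v=-7.518774
2: F=-22.213071 v=2.092001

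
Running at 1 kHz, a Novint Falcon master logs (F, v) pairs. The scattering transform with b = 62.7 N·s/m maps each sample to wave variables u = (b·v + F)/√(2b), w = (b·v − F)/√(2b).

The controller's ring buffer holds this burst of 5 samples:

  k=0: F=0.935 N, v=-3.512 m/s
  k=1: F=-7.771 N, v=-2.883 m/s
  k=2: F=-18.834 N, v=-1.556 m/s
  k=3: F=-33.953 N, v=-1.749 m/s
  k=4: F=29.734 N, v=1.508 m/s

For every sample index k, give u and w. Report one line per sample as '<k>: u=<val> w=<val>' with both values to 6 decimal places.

k=0: b·v=62.7×(-3.512)=-220.202400; √(2b)=11.198214; u=(-220.202400+0.935)/11.198214=-19.580569, w=(-220.202400−0.935)/11.198214=-19.747559
k=1: b·v=62.7×(-2.883)=-180.764100; √(2b)=11.198214; u=(-180.764100+(-7.771))/11.198214=-16.836176, w=(-180.764100−(-7.771))/11.198214=-15.448276
k=2: b·v=62.7×(-1.556)=-97.561200; √(2b)=11.198214; u=(-97.561200+(-18.834))/11.198214=-10.394086, w=(-97.561200−(-18.834))/11.198214=-7.030335
k=3: b·v=62.7×(-1.749)=-109.662300; √(2b)=11.198214; u=(-109.662300+(-33.953))/11.198214=-12.824840, w=(-109.662300−(-33.953))/11.198214=-6.760837
k=4: b·v=62.7×1.508=94.551600; √(2b)=11.198214; u=(94.551600+29.734)/11.198214=11.098698, w=(94.551600−29.734)/11.198214=5.788209

0: u=-19.580569 w=-19.747559
1: u=-16.836176 w=-15.448276
2: u=-10.394086 w=-7.030335
3: u=-12.824840 w=-6.760837
4: u=11.098698 w=5.788209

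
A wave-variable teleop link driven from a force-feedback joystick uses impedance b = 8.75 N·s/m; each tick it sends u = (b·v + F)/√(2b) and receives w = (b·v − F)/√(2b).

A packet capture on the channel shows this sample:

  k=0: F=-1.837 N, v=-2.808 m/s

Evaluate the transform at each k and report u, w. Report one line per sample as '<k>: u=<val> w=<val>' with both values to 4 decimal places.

0: u=-6.3125 w=-5.4342

k=0: b·v=8.75×(-2.808)=-24.5700; √(2b)=4.1833; u=(-24.5700+(-1.837))/4.1833=-6.3125, w=(-24.5700−(-1.837))/4.1833=-5.4342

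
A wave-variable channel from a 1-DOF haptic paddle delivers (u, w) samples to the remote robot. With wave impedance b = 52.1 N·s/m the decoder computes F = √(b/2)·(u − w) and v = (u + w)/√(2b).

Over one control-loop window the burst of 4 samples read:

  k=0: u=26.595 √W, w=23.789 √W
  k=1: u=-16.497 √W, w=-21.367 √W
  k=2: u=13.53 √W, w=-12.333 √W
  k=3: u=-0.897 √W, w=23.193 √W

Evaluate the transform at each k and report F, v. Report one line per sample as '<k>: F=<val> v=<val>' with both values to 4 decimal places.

0: F=14.3216 v=4.9358
1: F=24.8561 v=-3.7093
2: F=132.0027 v=0.1173
3: F=-122.9534 v=2.1842

k=0: u−w=2.8060, u+w=50.3840; √(b/2)=5.1039, √(2b)=10.2078; F=5.1039×2.806=14.3216, v=50.3840/10.2078=4.9358
k=1: u−w=4.8700, u+w=-37.8640; √(b/2)=5.1039, √(2b)=10.2078; F=5.1039×4.87=24.8561, v=-37.8640/10.2078=-3.7093
k=2: u−w=25.8630, u+w=1.1970; √(b/2)=5.1039, √(2b)=10.2078; F=5.1039×25.863=132.0027, v=1.1970/10.2078=0.1173
k=3: u−w=-24.0900, u+w=22.2960; √(b/2)=5.1039, √(2b)=10.2078; F=5.1039×(-24.09)=-122.9534, v=22.2960/10.2078=2.1842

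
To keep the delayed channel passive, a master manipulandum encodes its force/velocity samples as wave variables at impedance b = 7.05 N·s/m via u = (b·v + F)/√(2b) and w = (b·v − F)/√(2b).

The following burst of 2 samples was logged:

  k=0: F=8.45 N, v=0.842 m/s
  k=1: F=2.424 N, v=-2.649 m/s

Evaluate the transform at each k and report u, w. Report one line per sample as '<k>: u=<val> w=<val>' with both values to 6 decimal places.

0: u=3.831188 w=-0.669481
1: u=-4.327953 w=-5.619033

k=0: b·v=7.05×0.842=5.936100; √(2b)=3.754997; u=(5.936100+8.45)/3.754997=3.831188, w=(5.936100−8.45)/3.754997=-0.669481
k=1: b·v=7.05×(-2.649)=-18.675450; √(2b)=3.754997; u=(-18.675450+2.424)/3.754997=-4.327953, w=(-18.675450−2.424)/3.754997=-5.619033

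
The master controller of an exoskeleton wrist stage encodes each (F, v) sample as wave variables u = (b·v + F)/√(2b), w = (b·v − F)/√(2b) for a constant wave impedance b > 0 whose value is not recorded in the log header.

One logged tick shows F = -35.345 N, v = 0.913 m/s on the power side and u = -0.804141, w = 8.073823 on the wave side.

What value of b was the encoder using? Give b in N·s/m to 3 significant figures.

u + w = 7.269682;  u + w = √(2b)·v, so √(2b) = 7.269682/0.913 = 7.962412.
b = (√(2b))²/2 = 63.400002/2 = 31.700001.
(Check via u − w = 2F/√(2b): u − w = -8.877964, 2F/√(2b) = -8.877963.)

b = 31.7 N·s/m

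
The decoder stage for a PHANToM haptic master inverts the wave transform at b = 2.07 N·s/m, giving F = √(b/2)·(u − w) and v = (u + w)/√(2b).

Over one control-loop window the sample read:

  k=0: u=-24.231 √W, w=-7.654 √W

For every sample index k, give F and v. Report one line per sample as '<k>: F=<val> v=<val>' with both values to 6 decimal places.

k=0: u−w=-16.577000, u+w=-31.885000; √(b/2)=1.017349, √(2b)=2.034699; F=1.017349×(-16.577)=-16.864603, v=-31.885000/2.034699=-15.670623

0: F=-16.864603 v=-15.670623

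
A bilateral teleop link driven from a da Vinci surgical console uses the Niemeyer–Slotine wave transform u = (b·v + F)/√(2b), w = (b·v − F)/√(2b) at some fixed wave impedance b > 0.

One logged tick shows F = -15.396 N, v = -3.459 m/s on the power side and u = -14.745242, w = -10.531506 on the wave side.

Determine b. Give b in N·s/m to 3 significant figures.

u + w = -25.276748;  u + w = √(2b)·v, so √(2b) = -25.276748/(-3.459) = 7.307531.
b = (√(2b))²/2 = 53.400002/2 = 26.700001.
(Check via u − w = 2F/√(2b): u − w = -4.213736, 2F/√(2b) = -4.213735.)

b = 26.7 N·s/m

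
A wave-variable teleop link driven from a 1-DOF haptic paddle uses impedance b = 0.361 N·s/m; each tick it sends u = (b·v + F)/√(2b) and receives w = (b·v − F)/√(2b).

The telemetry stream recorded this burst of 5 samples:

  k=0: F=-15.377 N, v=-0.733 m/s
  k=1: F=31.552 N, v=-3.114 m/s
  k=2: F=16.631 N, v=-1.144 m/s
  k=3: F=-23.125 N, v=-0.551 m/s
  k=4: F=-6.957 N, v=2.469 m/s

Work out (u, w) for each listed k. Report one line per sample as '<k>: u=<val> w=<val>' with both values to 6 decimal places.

k=0: b·v=0.361×(-0.733)=-0.264613; √(2b)=0.849706; u=(-0.264613+(-15.377))/0.849706=-18.408268, w=(-0.264613−(-15.377))/0.849706=17.785434
k=1: b·v=0.361×(-3.114)=-1.124154; √(2b)=0.849706; u=(-1.124154+31.552)/0.849706=35.809859, w=(-1.124154−31.552)/0.849706=-38.455843
k=2: b·v=0.361×(-1.144)=-0.412984; √(2b)=0.849706; u=(-0.412984+16.631)/0.849706=19.086624, w=(-0.412984−16.631)/0.849706=-20.058688
k=3: b·v=0.361×(-0.551)=-0.198911; √(2b)=0.849706; u=(-0.198911+(-23.125))/0.849706=-27.449395, w=(-0.198911−(-23.125))/0.849706=26.981207
k=4: b·v=0.361×2.469=0.891309; √(2b)=0.849706; u=(0.891309+(-6.957))/0.849706=-7.138578, w=(0.891309−(-6.957))/0.849706=9.236501

0: u=-18.408268 w=17.785434
1: u=35.809859 w=-38.455843
2: u=19.086624 w=-20.058688
3: u=-27.449395 w=26.981207
4: u=-7.138578 w=9.236501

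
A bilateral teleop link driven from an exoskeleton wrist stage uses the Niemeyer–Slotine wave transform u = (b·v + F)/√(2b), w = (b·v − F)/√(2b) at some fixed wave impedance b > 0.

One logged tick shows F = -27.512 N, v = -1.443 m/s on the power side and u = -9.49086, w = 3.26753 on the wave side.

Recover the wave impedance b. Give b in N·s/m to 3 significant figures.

b = 9.3 N·s/m

u + w = -6.22333;  u + w = √(2b)·v, so √(2b) = -6.22333/(-1.443) = 4.31277.
b = (√(2b))²/2 = 18.60000/2 = 9.30000.
(Check via u − w = 2F/√(2b): u − w = -12.75839, 2F/√(2b) = -12.75838.)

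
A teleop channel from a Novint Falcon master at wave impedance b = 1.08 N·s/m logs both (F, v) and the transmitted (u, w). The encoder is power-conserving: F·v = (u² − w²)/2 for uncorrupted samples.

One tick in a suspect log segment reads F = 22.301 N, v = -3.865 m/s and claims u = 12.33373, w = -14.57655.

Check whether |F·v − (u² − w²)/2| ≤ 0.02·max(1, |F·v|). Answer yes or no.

F·v = 22.301×(-3.865) = -86.1934 W.
(u² − w²)/2 = (152.1209 − 212.4758)/2 = -30.1775 W.
|Δ| = 56.0159;  2% of max(1, |F·v|) = 1.7239.

no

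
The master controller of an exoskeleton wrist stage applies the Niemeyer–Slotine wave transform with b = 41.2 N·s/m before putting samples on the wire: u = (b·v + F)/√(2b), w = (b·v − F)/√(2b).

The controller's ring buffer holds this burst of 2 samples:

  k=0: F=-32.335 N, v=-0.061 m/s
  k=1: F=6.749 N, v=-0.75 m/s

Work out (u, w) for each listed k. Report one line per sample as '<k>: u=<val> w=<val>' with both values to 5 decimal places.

0: u=-3.83899 w=3.28526
1: u=-2.66055 w=-4.14753

k=0: b·v=41.2×(-0.061)=-2.51320; √(2b)=9.07744; u=(-2.51320+(-32.335))/9.07744=-3.83899, w=(-2.51320−(-32.335))/9.07744=3.28526
k=1: b·v=41.2×(-0.75)=-30.90000; √(2b)=9.07744; u=(-30.90000+6.749)/9.07744=-2.66055, w=(-30.90000−6.749)/9.07744=-4.14753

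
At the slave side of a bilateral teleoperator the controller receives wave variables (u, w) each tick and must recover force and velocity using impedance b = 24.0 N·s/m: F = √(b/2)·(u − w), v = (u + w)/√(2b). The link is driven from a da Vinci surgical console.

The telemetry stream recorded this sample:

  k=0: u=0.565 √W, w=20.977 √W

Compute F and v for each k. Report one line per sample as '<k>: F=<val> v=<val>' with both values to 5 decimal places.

0: F=-70.70924 v=3.10932

k=0: u−w=-20.41200, u+w=21.54200; √(b/2)=3.46410, √(2b)=6.92820; F=3.46410×(-20.412)=-70.70924, v=21.54200/6.92820=3.10932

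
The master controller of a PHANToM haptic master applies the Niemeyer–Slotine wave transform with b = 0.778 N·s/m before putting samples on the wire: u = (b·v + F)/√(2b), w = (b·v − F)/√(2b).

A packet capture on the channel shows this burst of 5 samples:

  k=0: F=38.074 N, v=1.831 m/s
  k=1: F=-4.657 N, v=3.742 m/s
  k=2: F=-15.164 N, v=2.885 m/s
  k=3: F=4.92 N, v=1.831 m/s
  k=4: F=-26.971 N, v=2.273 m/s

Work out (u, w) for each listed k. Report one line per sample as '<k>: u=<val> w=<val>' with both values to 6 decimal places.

k=0: b·v=0.778×1.831=1.424518; √(2b)=1.247397; u=(1.424518+38.074)/1.247397=31.664746, w=(1.424518−38.074)/1.247397=-29.380761
k=1: b·v=0.778×3.742=2.911276; √(2b)=1.247397; u=(2.911276+(-4.657))/1.247397=-1.399493, w=(2.911276−(-4.657))/1.247397=6.067254
k=2: b·v=0.778×2.885=2.244530; √(2b)=1.247397; u=(2.244530+(-15.164))/1.247397=-10.357141, w=(2.244530−(-15.164))/1.247397=13.955882
k=3: b·v=0.778×1.831=1.424518; √(2b)=1.247397; u=(1.424518+4.92)/1.247397=5.086205, w=(1.424518−4.92)/1.247397=-2.802220
k=4: b·v=0.778×2.273=1.768394; √(2b)=1.247397; u=(1.768394+(-26.971))/1.247397=-20.204153, w=(1.768394−(-26.971))/1.247397=23.039487

0: u=31.664746 w=-29.380761
1: u=-1.399493 w=6.067254
2: u=-10.357141 w=13.955882
3: u=5.086205 w=-2.802220
4: u=-20.204153 w=23.039487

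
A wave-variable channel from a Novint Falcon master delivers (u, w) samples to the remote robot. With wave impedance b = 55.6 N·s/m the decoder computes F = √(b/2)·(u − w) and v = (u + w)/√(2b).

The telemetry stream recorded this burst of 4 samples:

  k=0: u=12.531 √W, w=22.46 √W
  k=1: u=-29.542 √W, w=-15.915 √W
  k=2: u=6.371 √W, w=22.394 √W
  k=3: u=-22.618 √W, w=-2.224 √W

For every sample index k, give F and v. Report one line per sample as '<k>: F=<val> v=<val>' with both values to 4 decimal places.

0: F=-52.3514 v=3.3182
1: F=-71.8493 v=-4.3107
2: F=-84.4824 v=2.7278
3: F=-107.5288 v=-2.3558

k=0: u−w=-9.9290, u+w=34.9910; √(b/2)=5.2726, √(2b)=10.5451; F=5.2726×(-9.929)=-52.3514, v=34.9910/10.5451=3.3182
k=1: u−w=-13.6270, u+w=-45.4570; √(b/2)=5.2726, √(2b)=10.5451; F=5.2726×(-13.627)=-71.8493, v=-45.4570/10.5451=-4.3107
k=2: u−w=-16.0230, u+w=28.7650; √(b/2)=5.2726, √(2b)=10.5451; F=5.2726×(-16.023)=-84.4824, v=28.7650/10.5451=2.7278
k=3: u−w=-20.3940, u+w=-24.8420; √(b/2)=5.2726, √(2b)=10.5451; F=5.2726×(-20.394)=-107.5288, v=-24.8420/10.5451=-2.3558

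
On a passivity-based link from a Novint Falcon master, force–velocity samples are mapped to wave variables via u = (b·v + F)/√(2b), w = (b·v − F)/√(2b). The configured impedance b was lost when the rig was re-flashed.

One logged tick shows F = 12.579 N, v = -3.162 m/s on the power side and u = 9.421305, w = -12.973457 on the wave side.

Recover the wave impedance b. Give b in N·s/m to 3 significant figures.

b = 0.631 N·s/m

u + w = -3.552152;  u + w = √(2b)·v, so √(2b) = -3.552152/(-3.162) = 1.123388.
b = (√(2b))²/2 = 1.262000/2 = 0.631000.
(Check via u − w = 2F/√(2b): u − w = 22.394762, 2F/√(2b) = 22.394761.)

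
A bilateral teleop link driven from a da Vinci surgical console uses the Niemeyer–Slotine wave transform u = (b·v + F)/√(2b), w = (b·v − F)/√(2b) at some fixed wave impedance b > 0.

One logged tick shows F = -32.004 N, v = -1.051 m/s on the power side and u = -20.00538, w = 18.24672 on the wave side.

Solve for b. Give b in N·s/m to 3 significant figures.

u + w = -1.75866;  u + w = √(2b)·v, so √(2b) = -1.75866/(-1.051) = 1.67332.
b = (√(2b))²/2 = 2.80000/2 = 1.40000.
(Check via u − w = 2F/√(2b): u − w = -38.25210, 2F/√(2b) = -38.25208.)

b = 1.4 N·s/m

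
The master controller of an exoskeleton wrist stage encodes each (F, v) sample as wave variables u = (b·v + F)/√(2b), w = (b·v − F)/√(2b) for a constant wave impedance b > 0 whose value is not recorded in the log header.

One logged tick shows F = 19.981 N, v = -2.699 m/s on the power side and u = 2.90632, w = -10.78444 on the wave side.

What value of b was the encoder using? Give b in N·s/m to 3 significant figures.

b = 4.26 N·s/m

u + w = -7.87812;  u + w = √(2b)·v, so √(2b) = -7.87812/(-2.699) = 2.91890.
b = (√(2b))²/2 = 8.52000/2 = 4.26000.
(Check via u − w = 2F/√(2b): u − w = 13.69076, 2F/√(2b) = 13.69076.)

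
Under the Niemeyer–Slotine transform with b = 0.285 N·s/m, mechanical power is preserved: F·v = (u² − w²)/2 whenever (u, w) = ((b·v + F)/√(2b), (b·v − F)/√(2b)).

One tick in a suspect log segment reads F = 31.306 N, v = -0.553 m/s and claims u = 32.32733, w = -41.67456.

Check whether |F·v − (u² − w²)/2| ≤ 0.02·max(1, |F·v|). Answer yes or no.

no

F·v = 31.306×(-0.553) = -17.31222 W.
(u² − w²)/2 = (1045.05626 − 1736.76895)/2 = -345.85634 W.
|Δ| = 328.54413;  2% of max(1, |F·v|) = 0.34624.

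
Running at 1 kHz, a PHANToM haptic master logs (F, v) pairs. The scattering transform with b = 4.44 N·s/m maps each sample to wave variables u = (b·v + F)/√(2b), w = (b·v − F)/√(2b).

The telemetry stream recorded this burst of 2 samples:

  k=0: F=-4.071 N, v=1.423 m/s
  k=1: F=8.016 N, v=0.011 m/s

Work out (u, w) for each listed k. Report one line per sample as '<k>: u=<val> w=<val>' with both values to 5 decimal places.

k=0: b·v=4.44×1.423=6.31812; √(2b)=2.97993; u=(6.31812+(-4.071))/2.97993=0.75408, w=(6.31812−(-4.071))/2.97993=3.48636
k=1: b·v=4.44×0.011=0.04884; √(2b)=2.97993; u=(0.04884+8.016)/2.97993=2.70638, w=(0.04884−8.016)/2.97993=-2.67360

0: u=0.75408 w=3.48636
1: u=2.70638 w=-2.67360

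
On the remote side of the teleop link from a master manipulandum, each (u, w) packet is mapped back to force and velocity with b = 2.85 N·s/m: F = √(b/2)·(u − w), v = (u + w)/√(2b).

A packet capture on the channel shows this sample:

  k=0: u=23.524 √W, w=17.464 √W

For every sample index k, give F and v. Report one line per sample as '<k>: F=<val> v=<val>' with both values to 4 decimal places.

0: F=7.2340 v=17.1680

k=0: u−w=6.0600, u+w=40.9880; √(b/2)=1.1937, √(2b)=2.3875; F=1.1937×6.06=7.2340, v=40.9880/2.3875=17.1680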